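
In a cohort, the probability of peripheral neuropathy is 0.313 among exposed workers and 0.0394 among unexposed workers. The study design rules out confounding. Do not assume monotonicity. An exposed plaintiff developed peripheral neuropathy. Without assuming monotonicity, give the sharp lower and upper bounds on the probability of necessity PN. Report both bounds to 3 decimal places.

Let p₁ = 0.313, p₀ = 0.0394.
Under exogeneity alone the bounds on PN are max{0,(p₁−p₀)/p₁} ≤ PN ≤ min{1,(1−p₀)/p₁}.
  lower = (p₁ − p₀)/p₁ = 0.2736 / 0.313 ≈ 0.8741
  upper = min{1, (1 − p₀)/p₁} = 0.9606 / 0.313 ≈ 3.0690 → capped at 1

0.874 ≤ PN ≤ 1.000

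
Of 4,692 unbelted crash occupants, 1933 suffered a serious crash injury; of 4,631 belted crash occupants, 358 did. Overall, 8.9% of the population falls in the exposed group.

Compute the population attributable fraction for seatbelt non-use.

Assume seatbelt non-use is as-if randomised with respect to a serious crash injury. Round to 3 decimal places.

p₁ = P(outcome | exposed) = 1933/4692 = 0.41198
p₀ = P(outcome | unexposed) = 358/4631 = 0.077305
Overall risk P(Y=1) = π·p₁ + (1−π)·p₀ = 0.089×0.41198 + 0.911×0.077305 = 0.10709.
Under exogeneity, PAF = [P(Y=1) − p₀] / P(Y=1).
PAF = (0.10709 − 0.077305) / 0.10709 ≈ 0.2781

PAF ≈ 0.278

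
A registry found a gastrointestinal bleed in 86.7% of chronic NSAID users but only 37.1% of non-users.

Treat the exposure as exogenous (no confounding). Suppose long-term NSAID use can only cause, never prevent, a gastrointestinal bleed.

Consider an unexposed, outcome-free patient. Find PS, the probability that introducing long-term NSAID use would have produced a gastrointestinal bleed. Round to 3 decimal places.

p₁ = 0.867, p₀ = 0.371.
Under exogeneity and monotonicity, PS = (p₁ − p₀) / (1 − p₀).
PS = (0.867 − 0.371) / (1 − 0.371) = 0.496 / 0.629 ≈ 0.7886

PS ≈ 0.789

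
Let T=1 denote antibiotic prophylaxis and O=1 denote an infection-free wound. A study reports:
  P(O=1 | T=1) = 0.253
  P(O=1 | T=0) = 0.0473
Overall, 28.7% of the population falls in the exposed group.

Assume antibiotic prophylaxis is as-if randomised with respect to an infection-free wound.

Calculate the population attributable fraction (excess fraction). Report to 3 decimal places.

PAF ≈ 0.555

Let p₁ = 0.253, p₀ = 0.0473.
Overall risk P(Y=1) = π·p₁ + (1−π)·p₀ = 0.287×0.253 + 0.713×0.0473 = 0.10634.
Under exogeneity, PAF = [P(Y=1) − p₀] / P(Y=1).
PAF = (0.10634 − 0.0473) / 0.10634 ≈ 0.5552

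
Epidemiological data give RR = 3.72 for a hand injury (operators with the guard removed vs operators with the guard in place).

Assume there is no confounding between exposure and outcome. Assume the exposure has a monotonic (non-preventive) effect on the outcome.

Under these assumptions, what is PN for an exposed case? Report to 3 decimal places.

Under exogeneity and monotonicity, PN = (RR − 1) / RR = 1 − 1/RR.
PN = (3.72 − 1) / 3.72 = 2.72 / 3.72 ≈ 0.7312

PN ≈ 0.731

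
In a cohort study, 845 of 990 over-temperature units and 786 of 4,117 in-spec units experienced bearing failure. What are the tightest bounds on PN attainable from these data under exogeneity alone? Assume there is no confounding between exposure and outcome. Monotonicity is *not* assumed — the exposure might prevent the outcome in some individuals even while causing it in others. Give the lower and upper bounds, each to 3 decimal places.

0.776 ≤ PN ≤ 0.948

p₁ = P(outcome | exposed) = 845/990 = 0.85354
p₀ = P(outcome | unexposed) = 786/4117 = 0.19092
Under exogeneity alone the bounds on PN are max{0,(p₁−p₀)/p₁} ≤ PN ≤ min{1,(1−p₀)/p₁}.
  lower = (p₁ − p₀)/p₁ = 0.66262 / 0.85354 ≈ 0.7763
  upper = min{1, (1 − p₀)/p₁} = 0.80908 / 0.85354 ≈ 0.9479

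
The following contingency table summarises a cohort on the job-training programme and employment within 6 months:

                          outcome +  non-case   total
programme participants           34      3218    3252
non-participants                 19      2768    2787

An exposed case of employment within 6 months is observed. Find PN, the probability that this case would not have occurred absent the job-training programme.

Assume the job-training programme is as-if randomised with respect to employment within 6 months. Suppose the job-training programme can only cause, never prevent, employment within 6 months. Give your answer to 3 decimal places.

p₁ = P(outcome | exposed) = 34/3252 = 0.010455
p₀ = P(outcome | unexposed) = 19/2787 = 0.0068174
Under exogeneity and monotonicity, PN = (p₁ − p₀) / p₁.
PN = (0.010455 − 0.0068174) / 0.010455 = 0.0036377 / 0.010455 ≈ 0.3479

PN ≈ 0.348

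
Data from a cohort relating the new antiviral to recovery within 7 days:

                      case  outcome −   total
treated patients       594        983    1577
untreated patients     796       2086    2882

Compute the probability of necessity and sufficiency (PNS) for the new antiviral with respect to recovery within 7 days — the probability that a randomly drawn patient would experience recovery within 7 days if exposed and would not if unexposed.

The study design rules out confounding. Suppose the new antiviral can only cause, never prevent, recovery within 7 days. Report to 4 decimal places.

PNS ≈ 0.1005

p₁ = P(outcome | exposed) = 594/1577 = 0.37666
p₀ = P(outcome | unexposed) = 796/2882 = 0.2762
Under exogeneity and monotonicity, PNS = p₁ − p₀.
PNS = 0.37666 − 0.2762 = 0.10047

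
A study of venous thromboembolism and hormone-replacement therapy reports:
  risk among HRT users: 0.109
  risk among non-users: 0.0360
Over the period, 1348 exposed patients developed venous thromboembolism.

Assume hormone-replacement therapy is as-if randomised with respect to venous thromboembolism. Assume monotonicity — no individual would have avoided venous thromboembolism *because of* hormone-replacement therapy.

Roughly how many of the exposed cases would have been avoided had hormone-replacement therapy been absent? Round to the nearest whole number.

Let p₁ = 0.109, p₀ = 0.036.
PN = (p₁ − p₀)/p₁ = (0.109 − 0.036) / 0.109 ≈ 0.66972.
Attributable cases ≈ PN × (exposed cases) = 0.66972 × 1348 ≈ 902.79.

about 903 cases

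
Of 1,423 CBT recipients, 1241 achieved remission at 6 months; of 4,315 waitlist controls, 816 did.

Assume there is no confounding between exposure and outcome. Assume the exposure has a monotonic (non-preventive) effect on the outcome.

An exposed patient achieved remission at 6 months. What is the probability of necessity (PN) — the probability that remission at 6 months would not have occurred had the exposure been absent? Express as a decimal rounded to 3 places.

PN ≈ 0.783

p₁ = P(outcome | exposed) = 1241/1423 = 0.8721
p₀ = P(outcome | unexposed) = 816/4315 = 0.18911
Under exogeneity and monotonicity, PN = (p₁ − p₀) / p₁.
PN = (0.8721 − 0.18911) / 0.8721 = 0.68299 / 0.8721 ≈ 0.7832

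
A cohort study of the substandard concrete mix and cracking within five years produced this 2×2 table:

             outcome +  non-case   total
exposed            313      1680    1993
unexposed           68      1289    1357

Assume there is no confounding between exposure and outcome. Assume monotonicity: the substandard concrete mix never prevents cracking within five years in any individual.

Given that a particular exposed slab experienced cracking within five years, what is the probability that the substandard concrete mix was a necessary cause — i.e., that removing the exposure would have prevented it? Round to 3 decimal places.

PN ≈ 0.681

p₁ = P(outcome | exposed) = 313/1993 = 0.15705
p₀ = P(outcome | unexposed) = 68/1357 = 0.050111
Under exogeneity and monotonicity, PN = (p₁ − p₀)/p₁.
PN = (0.15705 − 0.050111) / 0.15705 ≈ 0.6809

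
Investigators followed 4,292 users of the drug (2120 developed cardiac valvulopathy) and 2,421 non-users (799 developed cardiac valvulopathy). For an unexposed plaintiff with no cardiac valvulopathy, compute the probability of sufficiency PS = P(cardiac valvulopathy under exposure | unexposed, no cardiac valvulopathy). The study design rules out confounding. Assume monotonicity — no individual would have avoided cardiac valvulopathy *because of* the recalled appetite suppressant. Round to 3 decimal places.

p₁ = P(outcome | exposed) = 2120/4292 = 0.49394
p₀ = P(outcome | unexposed) = 799/2421 = 0.33003
Under exogeneity and monotonicity, PS = (p₁ − p₀) / (1 − p₀).
PS = (0.49394 − 0.33003) / (1 − 0.33003) = 0.16391 / 0.66997 ≈ 0.2447

PS ≈ 0.245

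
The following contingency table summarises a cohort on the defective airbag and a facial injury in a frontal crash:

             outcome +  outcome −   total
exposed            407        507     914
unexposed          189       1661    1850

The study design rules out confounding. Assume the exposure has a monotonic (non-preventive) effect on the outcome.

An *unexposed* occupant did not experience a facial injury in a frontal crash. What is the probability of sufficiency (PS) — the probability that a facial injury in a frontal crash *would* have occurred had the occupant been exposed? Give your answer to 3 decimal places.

p₁ = P(outcome | exposed) = 407/914 = 0.4453
p₀ = P(outcome | unexposed) = 189/1850 = 0.10216
Under exogeneity and monotonicity, PS = (p₁ − p₀)/(1 − p₀).
PS = (0.4453 − 0.10216) / 0.89784 ≈ 0.3822

PS ≈ 0.382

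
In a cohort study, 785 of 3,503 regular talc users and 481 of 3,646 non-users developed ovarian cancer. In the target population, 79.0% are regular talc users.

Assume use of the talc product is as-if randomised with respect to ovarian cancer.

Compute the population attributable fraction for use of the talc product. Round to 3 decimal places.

p₁ = P(outcome | exposed) = 785/3503 = 0.22409
p₀ = P(outcome | unexposed) = 481/3646 = 0.13193
Overall risk P(Y=1) = π·p₁ + (1−π)·p₀ = 0.79×0.22409 + 0.21×0.13193 = 0.20474.
Under exogeneity, PAF = [P(Y=1) − p₀] / P(Y=1).
PAF = (0.20474 − 0.13193) / 0.20474 ≈ 0.3556

PAF ≈ 0.356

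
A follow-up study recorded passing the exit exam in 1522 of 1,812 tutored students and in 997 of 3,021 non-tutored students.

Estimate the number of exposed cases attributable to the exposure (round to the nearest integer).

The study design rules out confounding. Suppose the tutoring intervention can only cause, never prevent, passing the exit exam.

p₁ = P(outcome | exposed) = 1522/1812 = 0.83996
p₀ = P(outcome | unexposed) = 997/3021 = 0.33002
PN = (p₁ − p₀)/p₁ = (0.83996 − 0.33002) / 0.83996 ≈ 0.60709.
Attributable cases ≈ PN × (exposed cases) = 0.60709 × 1522 ≈ 924.00.

about 924 cases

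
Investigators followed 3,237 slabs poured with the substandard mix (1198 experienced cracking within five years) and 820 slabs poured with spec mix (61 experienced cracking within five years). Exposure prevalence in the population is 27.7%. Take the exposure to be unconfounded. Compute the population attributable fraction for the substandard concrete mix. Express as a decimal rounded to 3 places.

PAF ≈ 0.524

p₁ = P(outcome | exposed) = 1198/3237 = 0.3701
p₀ = P(outcome | unexposed) = 61/820 = 0.07439
Overall risk P(Y=1) = π·p₁ + (1−π)·p₀ = 0.277×0.3701 + 0.723×0.07439 = 0.1563.
Under exogeneity, PAF = [P(Y=1) − p₀] / P(Y=1).
PAF = (0.1563 − 0.07439) / 0.1563 ≈ 0.5241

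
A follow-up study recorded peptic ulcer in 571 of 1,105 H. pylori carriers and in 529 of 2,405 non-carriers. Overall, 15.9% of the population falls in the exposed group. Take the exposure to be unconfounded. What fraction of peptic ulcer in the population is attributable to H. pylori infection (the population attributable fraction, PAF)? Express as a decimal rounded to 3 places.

p₁ = P(outcome | exposed) = 571/1105 = 0.51674
p₀ = P(outcome | unexposed) = 529/2405 = 0.21996
Overall risk P(Y=1) = π·p₁ + (1−π)·p₀ = 0.159×0.51674 + 0.841×0.21996 = 0.26715.
Under exogeneity, PAF = [P(Y=1) − p₀] / P(Y=1).
PAF = (0.26715 − 0.21996) / 0.26715 ≈ 0.1766

PAF ≈ 0.177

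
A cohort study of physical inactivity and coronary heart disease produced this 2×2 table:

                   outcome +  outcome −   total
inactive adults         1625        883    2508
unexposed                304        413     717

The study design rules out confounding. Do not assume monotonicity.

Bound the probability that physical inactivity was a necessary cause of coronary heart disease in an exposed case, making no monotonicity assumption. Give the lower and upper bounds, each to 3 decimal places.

p₁ = P(outcome | exposed) = 1625/2508 = 0.64793
p₀ = P(outcome | unexposed) = 304/717 = 0.42399
Under exogeneity alone the bounds on PN are max{0,(p₁−p₀)/p₁} ≤ PN ≤ min{1,(1−p₀)/p₁}.
  lower = (p₁ − p₀)/p₁ = 0.22394 / 0.64793 ≈ 0.3456
  upper = min{1, (1 − p₀)/p₁} = 0.57601 / 0.64793 ≈ 0.8890

0.346 ≤ PN ≤ 0.889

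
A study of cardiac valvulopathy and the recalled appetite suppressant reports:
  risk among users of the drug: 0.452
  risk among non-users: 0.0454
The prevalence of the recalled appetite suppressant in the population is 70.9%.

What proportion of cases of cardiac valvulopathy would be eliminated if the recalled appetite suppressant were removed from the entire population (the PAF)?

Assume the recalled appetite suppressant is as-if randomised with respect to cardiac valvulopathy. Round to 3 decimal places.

Let p₁ = 0.452, p₀ = 0.0454.
Overall risk P(Y=1) = π·p₁ + (1−π)·p₀ = 0.709×0.452 + 0.291×0.0454 = 0.33368.
Under exogeneity, PAF = [P(Y=1) − p₀] / P(Y=1).
PAF = (0.33368 − 0.0454) / 0.33368 ≈ 0.8639

PAF ≈ 0.864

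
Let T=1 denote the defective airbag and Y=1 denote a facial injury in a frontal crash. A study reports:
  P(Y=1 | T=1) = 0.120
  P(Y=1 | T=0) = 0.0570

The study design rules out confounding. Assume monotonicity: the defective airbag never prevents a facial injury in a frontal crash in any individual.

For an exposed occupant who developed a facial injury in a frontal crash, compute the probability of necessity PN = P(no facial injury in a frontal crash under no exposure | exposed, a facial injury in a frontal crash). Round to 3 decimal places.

Let p₁ = 0.12, p₀ = 0.057.
Under exogeneity and monotonicity, PN = (p₁ − p₀) / p₁.
PN = (0.12 − 0.057) / 0.12 = 0.063 / 0.12 ≈ 0.5250

PN ≈ 0.525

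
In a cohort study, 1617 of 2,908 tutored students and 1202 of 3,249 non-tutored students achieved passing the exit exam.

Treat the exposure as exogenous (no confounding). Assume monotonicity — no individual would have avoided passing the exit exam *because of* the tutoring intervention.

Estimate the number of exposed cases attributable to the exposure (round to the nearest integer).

p₁ = P(outcome | exposed) = 1617/2908 = 0.55605
p₀ = P(outcome | unexposed) = 1202/3249 = 0.36996
PN = (p₁ − p₀)/p₁ = (0.55605 − 0.36996) / 0.55605 ≈ 0.33467.
Attributable cases ≈ PN × (exposed cases) = 0.33467 × 1617 ≈ 541.16.

about 541 cases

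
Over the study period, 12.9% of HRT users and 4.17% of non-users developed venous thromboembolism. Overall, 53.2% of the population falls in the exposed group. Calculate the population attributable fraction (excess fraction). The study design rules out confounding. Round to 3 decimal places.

PAF ≈ 0.527

p₁ = 0.129, p₀ = 0.0417.
Overall risk P(Y=1) = π·p₁ + (1−π)·p₀ = 0.532×0.129 + 0.468×0.0417 = 0.088144.
Under exogeneity, PAF = [P(Y=1) − p₀] / P(Y=1).
PAF = (0.088144 − 0.0417) / 0.088144 ≈ 0.5269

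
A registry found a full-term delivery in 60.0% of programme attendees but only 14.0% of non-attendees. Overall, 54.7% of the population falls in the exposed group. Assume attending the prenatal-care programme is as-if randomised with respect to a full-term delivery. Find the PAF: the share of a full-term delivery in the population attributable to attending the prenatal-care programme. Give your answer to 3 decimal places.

p₁ = 0.6, p₀ = 0.14.
Overall risk P(Y=1) = π·p₁ + (1−π)·p₀ = 0.547×0.6 + 0.453×0.14 = 0.39162.
Under exogeneity, PAF = [P(Y=1) − p₀] / P(Y=1).
PAF = (0.39162 − 0.14) / 0.39162 ≈ 0.6425

PAF ≈ 0.643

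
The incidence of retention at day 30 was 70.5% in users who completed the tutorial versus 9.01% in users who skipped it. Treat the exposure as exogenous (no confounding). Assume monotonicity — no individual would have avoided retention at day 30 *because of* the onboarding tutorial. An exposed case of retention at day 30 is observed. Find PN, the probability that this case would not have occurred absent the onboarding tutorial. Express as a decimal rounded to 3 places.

p₁ = 0.705, p₀ = 0.0901.
Under exogeneity and monotonicity, PN = (p₁ − p₀) / p₁.
PN = (0.705 − 0.0901) / 0.705 = 0.6149 / 0.705 ≈ 0.8722

PN ≈ 0.872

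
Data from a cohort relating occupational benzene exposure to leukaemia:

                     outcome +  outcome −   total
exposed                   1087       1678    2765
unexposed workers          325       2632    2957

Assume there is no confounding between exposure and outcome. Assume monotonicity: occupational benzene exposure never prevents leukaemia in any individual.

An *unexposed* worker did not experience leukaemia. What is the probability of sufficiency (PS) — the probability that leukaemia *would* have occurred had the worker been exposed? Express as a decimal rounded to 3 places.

PS ≈ 0.318

p₁ = P(outcome | exposed) = 1087/2765 = 0.39313
p₀ = P(outcome | unexposed) = 325/2957 = 0.10991
Under exogeneity and monotonicity, PS = (p₁ − p₀)/(1 − p₀).
PS = (0.39313 − 0.10991) / 0.89009 ≈ 0.3182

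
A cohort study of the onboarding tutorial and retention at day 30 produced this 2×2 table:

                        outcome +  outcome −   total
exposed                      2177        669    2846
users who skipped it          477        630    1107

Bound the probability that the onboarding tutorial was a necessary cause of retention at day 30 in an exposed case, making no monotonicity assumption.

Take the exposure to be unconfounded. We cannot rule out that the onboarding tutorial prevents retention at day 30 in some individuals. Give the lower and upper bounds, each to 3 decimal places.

0.437 ≤ PN ≤ 0.744

p₁ = P(outcome | exposed) = 2177/2846 = 0.76493
p₀ = P(outcome | unexposed) = 477/1107 = 0.43089
Under exogeneity alone the bounds on PN are max{0,(p₁−p₀)/p₁} ≤ PN ≤ min{1,(1−p₀)/p₁}.
  lower = (p₁ − p₀)/p₁ = 0.33404 / 0.76493 ≈ 0.4367
  upper = min{1, (1 − p₀)/p₁} = 0.56911 / 0.76493 ≈ 0.7440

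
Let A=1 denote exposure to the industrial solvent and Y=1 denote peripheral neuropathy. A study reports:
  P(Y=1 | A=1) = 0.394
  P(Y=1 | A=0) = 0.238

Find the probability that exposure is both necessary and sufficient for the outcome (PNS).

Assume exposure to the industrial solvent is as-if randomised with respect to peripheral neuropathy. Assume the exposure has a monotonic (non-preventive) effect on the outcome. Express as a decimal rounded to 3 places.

PNS ≈ 0.156

Let p₁ = 0.394, p₀ = 0.238.
Under exogeneity and monotonicity, PNS = p₁ − p₀.
PNS = 0.394 − 0.238 = 0.156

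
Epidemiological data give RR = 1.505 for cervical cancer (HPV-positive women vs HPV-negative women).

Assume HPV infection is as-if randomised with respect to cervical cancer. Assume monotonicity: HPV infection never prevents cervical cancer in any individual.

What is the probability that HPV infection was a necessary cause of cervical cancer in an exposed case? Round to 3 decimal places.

Under exogeneity and monotonicity, PN = (RR − 1) / RR = 1 − 1/RR.
PN = (1.505 − 1) / 1.505 = 0.505 / 1.505 ≈ 0.3355

PN ≈ 0.336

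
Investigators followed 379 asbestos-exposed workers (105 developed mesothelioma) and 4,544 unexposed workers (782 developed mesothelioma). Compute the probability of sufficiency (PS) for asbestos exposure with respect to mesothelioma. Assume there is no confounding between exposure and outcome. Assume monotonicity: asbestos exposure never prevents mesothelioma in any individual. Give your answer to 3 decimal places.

PS ≈ 0.127

p₁ = P(outcome | exposed) = 105/379 = 0.27704
p₀ = P(outcome | unexposed) = 782/4544 = 0.1721
Under exogeneity and monotonicity, PS = (p₁ − p₀) / (1 − p₀).
PS = (0.27704 − 0.1721) / (1 − 0.1721) = 0.10495 / 0.8279 ≈ 0.1268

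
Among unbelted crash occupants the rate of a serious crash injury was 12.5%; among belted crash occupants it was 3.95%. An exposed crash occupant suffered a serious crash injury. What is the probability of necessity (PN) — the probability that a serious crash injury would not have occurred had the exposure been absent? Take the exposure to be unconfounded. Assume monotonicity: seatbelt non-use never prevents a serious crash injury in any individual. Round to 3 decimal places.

PN ≈ 0.684

p₁ = 0.125, p₀ = 0.0395.
Under exogeneity and monotonicity, PN = (p₁ − p₀) / p₁.
PN = (0.125 − 0.0395) / 0.125 = 0.0855 / 0.125 ≈ 0.6840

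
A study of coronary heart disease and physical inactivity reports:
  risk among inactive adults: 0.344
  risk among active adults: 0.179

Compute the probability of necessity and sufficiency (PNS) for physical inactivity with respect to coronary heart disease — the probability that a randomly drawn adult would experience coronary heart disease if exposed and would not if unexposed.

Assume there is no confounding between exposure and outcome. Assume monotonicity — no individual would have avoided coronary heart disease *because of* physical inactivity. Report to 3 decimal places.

PNS ≈ 0.165

Let p₁ = 0.344, p₀ = 0.179.
Under exogeneity and monotonicity, PNS = p₁ − p₀.
PNS = 0.344 − 0.179 = 0.165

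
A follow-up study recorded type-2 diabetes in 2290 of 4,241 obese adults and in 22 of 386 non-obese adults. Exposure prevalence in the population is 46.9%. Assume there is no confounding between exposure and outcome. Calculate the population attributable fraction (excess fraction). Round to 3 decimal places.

p₁ = P(outcome | exposed) = 2290/4241 = 0.53997
p₀ = P(outcome | unexposed) = 22/386 = 0.056995
Overall risk P(Y=1) = π·p₁ + (1−π)·p₀ = 0.469×0.53997 + 0.531×0.056995 = 0.28351.
Under exogeneity, PAF = [P(Y=1) − p₀] / P(Y=1).
PAF = (0.28351 − 0.056995) / 0.28351 ≈ 0.7990

PAF ≈ 0.799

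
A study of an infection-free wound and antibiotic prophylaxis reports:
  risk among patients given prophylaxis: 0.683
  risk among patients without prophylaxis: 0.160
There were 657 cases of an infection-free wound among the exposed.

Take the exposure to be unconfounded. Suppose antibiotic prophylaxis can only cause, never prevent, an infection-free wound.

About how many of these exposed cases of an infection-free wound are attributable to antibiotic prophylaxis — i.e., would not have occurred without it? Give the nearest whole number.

about 503 cases

Let p₁ = 0.683, p₀ = 0.16.
PN = (p₁ − p₀)/p₁ = (0.683 − 0.16) / 0.683 ≈ 0.76574.
Attributable cases ≈ PN × (exposed cases) = 0.76574 × 657 ≈ 503.09.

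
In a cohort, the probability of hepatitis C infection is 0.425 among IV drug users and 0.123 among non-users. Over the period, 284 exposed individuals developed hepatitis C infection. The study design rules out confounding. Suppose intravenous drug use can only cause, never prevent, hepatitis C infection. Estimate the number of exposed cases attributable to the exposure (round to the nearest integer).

Let p₁ = 0.425, p₀ = 0.123.
PN = (p₁ − p₀)/p₁ = (0.425 − 0.123) / 0.425 ≈ 0.71059.
Attributable cases ≈ PN × (exposed cases) = 0.71059 × 284 ≈ 201.81.

about 202 cases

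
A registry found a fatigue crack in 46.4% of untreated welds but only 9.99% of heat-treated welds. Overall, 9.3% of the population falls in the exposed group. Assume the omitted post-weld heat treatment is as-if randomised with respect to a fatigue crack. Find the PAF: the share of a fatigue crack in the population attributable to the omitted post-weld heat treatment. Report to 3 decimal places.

p₁ = 0.464, p₀ = 0.0999.
Overall risk P(Y=1) = π·p₁ + (1−π)·p₀ = 0.093×0.464 + 0.907×0.0999 = 0.13376.
Under exogeneity, PAF = [P(Y=1) − p₀] / P(Y=1).
PAF = (0.13376 − 0.0999) / 0.13376 ≈ 0.2531

PAF ≈ 0.253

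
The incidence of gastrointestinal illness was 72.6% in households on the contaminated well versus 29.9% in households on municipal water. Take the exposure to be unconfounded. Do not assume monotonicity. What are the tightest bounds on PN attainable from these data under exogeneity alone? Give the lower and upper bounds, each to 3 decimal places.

p₁ = 0.726, p₀ = 0.299.
Under exogeneity alone the bounds on PN are max{0,(p₁−p₀)/p₁} ≤ PN ≤ min{1,(1−p₀)/p₁}.
  lower = (p₁ − p₀)/p₁ = 0.427 / 0.726 ≈ 0.5882
  upper = min{1, (1 − p₀)/p₁} = 0.701 / 0.726 ≈ 0.9656

0.588 ≤ PN ≤ 0.966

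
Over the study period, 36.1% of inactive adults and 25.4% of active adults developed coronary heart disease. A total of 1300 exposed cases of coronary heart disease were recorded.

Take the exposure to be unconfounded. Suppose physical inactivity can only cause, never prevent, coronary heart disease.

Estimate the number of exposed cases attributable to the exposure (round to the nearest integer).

about 385 cases

p₁ = 0.361, p₀ = 0.254.
PN = (p₁ − p₀)/p₁ = (0.361 − 0.254) / 0.361 ≈ 0.29640.
Attributable cases ≈ PN × (exposed cases) = 0.29640 × 1300 ≈ 385.32.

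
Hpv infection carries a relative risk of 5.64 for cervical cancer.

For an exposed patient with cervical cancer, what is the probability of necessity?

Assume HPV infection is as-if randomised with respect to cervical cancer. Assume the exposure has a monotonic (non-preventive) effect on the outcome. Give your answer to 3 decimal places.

Under exogeneity and monotonicity, PN = (RR − 1) / RR = 1 − 1/RR.
PN = (5.64 − 1) / 5.64 = 4.64 / 5.64 ≈ 0.8227

PN ≈ 0.823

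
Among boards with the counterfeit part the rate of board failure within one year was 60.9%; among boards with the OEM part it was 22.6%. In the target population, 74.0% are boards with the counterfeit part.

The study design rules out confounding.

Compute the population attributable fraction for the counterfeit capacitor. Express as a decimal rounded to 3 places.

p₁ = 0.609, p₀ = 0.226.
Overall risk P(Y=1) = π·p₁ + (1−π)·p₀ = 0.74×0.609 + 0.26×0.226 = 0.50942.
Under exogeneity, PAF = [P(Y=1) − p₀] / P(Y=1).
PAF = (0.50942 − 0.226) / 0.50942 ≈ 0.5564

PAF ≈ 0.556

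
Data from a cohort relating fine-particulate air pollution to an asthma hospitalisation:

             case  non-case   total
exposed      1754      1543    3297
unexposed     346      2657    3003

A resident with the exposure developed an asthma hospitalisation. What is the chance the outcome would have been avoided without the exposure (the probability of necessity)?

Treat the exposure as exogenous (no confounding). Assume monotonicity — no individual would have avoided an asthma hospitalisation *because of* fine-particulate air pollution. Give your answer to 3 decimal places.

PN ≈ 0.783

p₁ = P(outcome | exposed) = 1754/3297 = 0.532
p₀ = P(outcome | unexposed) = 346/3003 = 0.11522
Under exogeneity and monotonicity, PN = (p₁ − p₀)/p₁.
PN = (0.532 − 0.11522) / 0.532 ≈ 0.7834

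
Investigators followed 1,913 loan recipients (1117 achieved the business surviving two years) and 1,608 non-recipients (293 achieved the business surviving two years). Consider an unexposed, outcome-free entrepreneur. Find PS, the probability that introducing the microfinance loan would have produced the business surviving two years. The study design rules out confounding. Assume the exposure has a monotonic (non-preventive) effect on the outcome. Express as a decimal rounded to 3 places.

p₁ = P(outcome | exposed) = 1117/1913 = 0.5839
p₀ = P(outcome | unexposed) = 293/1608 = 0.18221
Under exogeneity and monotonicity, PS = (p₁ − p₀) / (1 − p₀).
PS = (0.5839 − 0.18221) / (1 − 0.18221) = 0.40169 / 0.81779 ≈ 0.4912

PS ≈ 0.491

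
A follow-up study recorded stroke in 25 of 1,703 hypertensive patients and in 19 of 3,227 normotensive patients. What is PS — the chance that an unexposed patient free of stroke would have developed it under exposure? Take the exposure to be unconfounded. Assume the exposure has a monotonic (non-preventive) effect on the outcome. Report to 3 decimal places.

PS ≈ 0.009

p₁ = P(outcome | exposed) = 25/1703 = 0.01468
p₀ = P(outcome | unexposed) = 19/3227 = 0.0058878
Under exogeneity and monotonicity, PS = (p₁ − p₀) / (1 − p₀).
PS = (0.01468 − 0.0058878) / (1 − 0.0058878) = 0.0087922 / 0.99411 ≈ 0.0088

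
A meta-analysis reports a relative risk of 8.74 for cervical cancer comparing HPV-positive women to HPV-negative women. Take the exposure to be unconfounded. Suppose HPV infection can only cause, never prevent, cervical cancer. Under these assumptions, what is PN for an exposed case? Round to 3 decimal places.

Under exogeneity and monotonicity, PN = (RR − 1) / RR = 1 − 1/RR.
PN = (8.74 − 1) / 8.74 = 7.74 / 8.74 ≈ 0.8856

PN ≈ 0.886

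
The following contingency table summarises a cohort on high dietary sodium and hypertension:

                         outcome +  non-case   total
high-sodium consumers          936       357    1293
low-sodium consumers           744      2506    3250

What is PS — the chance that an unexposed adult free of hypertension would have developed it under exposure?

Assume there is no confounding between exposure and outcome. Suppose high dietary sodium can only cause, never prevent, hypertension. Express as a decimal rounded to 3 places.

p₁ = P(outcome | exposed) = 936/1293 = 0.7239
p₀ = P(outcome | unexposed) = 744/3250 = 0.22892
Under exogeneity and monotonicity, PS = (p₁ − p₀)/(1 − p₀).
PS = (0.7239 − 0.22892) / 0.77108 ≈ 0.6419

PS ≈ 0.642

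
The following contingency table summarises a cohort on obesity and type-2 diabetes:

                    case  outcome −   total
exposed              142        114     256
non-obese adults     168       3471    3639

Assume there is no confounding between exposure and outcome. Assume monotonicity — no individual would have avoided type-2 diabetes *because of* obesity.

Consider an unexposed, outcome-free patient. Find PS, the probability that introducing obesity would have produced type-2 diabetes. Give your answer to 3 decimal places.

p₁ = P(outcome | exposed) = 142/256 = 0.55469
p₀ = P(outcome | unexposed) = 168/3639 = 0.046167
Under exogeneity and monotonicity, PS = (p₁ − p₀)/(1 − p₀).
PS = (0.55469 − 0.046167) / 0.95383 ≈ 0.5331

PS ≈ 0.533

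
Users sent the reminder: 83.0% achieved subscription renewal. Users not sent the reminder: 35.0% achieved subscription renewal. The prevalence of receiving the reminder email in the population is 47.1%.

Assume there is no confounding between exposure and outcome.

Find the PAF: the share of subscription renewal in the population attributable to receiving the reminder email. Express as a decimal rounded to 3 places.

PAF ≈ 0.392

p₁ = 0.83, p₀ = 0.35.
Overall risk P(Y=1) = π·p₁ + (1−π)·p₀ = 0.471×0.83 + 0.529×0.35 = 0.57608.
Under exogeneity, PAF = [P(Y=1) − p₀] / P(Y=1).
PAF = (0.57608 − 0.35) / 0.57608 ≈ 0.3924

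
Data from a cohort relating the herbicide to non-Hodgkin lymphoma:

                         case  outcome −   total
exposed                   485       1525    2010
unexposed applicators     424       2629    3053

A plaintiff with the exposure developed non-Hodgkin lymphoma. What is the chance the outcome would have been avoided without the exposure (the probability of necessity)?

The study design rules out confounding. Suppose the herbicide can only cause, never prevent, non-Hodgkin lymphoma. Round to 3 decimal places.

p₁ = P(outcome | exposed) = 485/2010 = 0.24129
p₀ = P(outcome | unexposed) = 424/3053 = 0.13888
Under exogeneity and monotonicity, PN = (p₁ − p₀) / p₁.
PN = (0.24129 − 0.13888) / 0.24129 = 0.10241 / 0.24129 ≈ 0.4244

PN ≈ 0.424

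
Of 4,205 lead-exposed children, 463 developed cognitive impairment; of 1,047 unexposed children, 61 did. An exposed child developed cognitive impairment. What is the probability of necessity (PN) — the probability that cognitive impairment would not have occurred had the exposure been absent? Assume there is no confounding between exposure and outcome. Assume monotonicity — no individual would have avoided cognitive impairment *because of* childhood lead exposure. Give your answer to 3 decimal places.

PN ≈ 0.471

p₁ = P(outcome | exposed) = 463/4205 = 0.11011
p₀ = P(outcome | unexposed) = 61/1047 = 0.058262
Under exogeneity and monotonicity, PN = (p₁ − p₀) / p₁.
PN = (0.11011 − 0.058262) / 0.11011 = 0.051845 / 0.11011 ≈ 0.4709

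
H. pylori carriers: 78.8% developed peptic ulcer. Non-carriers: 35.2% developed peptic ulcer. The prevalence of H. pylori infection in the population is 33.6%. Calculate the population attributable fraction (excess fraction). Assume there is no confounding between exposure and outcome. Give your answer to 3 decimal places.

PAF ≈ 0.294

p₁ = 0.788, p₀ = 0.352.
Overall risk P(Y=1) = π·p₁ + (1−π)·p₀ = 0.336×0.788 + 0.664×0.352 = 0.4985.
Under exogeneity, PAF = [P(Y=1) − p₀] / P(Y=1).
PAF = (0.4985 − 0.352) / 0.4985 ≈ 0.2939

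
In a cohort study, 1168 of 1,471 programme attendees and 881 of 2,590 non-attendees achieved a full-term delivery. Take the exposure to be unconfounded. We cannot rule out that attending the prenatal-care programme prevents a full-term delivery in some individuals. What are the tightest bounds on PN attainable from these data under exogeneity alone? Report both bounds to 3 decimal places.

0.572 ≤ PN ≤ 0.831

p₁ = P(outcome | exposed) = 1168/1471 = 0.79402
p₀ = P(outcome | unexposed) = 881/2590 = 0.34015
Under exogeneity alone the bounds on PN are max{0,(p₁−p₀)/p₁} ≤ PN ≤ min{1,(1−p₀)/p₁}.
  lower = (p₁ − p₀)/p₁ = 0.45386 / 0.79402 ≈ 0.5716
  upper = min{1, (1 − p₀)/p₁} = 0.65985 / 0.79402 ≈ 0.8310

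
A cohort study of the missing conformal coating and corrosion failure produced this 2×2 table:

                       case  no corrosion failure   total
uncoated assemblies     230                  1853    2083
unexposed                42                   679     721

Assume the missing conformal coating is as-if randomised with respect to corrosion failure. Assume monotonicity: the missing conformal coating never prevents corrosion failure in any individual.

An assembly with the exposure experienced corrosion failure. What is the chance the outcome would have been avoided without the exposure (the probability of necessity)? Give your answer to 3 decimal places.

p₁ = P(outcome | exposed) = 230/2083 = 0.11042
p₀ = P(outcome | unexposed) = 42/721 = 0.058252
Under exogeneity and monotonicity, PN = (p₁ − p₀) / p₁.
PN = (0.11042 − 0.058252) / 0.11042 = 0.052165 / 0.11042 ≈ 0.4724

PN ≈ 0.472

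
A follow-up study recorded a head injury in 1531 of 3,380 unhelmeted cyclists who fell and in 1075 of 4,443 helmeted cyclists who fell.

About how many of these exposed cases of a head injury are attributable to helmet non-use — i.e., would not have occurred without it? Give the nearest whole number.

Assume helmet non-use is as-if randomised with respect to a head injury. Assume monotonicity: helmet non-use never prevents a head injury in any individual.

p₁ = P(outcome | exposed) = 1531/3380 = 0.45296
p₀ = P(outcome | unexposed) = 1075/4443 = 0.24195
PN = (p₁ − p₀)/p₁ = (0.45296 − 0.24195) / 0.45296 ≈ 0.46584.
Attributable cases ≈ PN × (exposed cases) = 0.46584 × 1531 ≈ 713.20.

about 713 cases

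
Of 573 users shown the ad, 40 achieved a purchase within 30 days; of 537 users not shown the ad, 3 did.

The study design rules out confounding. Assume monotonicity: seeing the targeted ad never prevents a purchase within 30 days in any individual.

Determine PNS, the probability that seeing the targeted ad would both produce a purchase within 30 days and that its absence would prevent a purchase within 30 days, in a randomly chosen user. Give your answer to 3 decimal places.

p₁ = P(outcome | exposed) = 40/573 = 0.069808
p₀ = P(outcome | unexposed) = 3/537 = 0.0055866
Under exogeneity and monotonicity, PNS = p₁ − p₀.
PNS = 0.069808 − 0.0055866 = 0.064221

PNS ≈ 0.064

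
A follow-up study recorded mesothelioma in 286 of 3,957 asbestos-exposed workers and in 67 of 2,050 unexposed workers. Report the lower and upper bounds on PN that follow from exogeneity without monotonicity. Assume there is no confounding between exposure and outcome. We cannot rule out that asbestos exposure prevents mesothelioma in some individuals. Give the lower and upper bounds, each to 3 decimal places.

p₁ = P(outcome | exposed) = 286/3957 = 0.072277
p₀ = P(outcome | unexposed) = 67/2050 = 0.032683
Under exogeneity alone the bounds on PN are max{0,(p₁−p₀)/p₁} ≤ PN ≤ min{1,(1−p₀)/p₁}.
  lower = (p₁ − p₀)/p₁ = 0.039594 / 0.072277 ≈ 0.5478
  upper = min{1, (1 − p₀)/p₁} = 0.96732 / 0.072277 ≈ 13.3835 → capped at 1

0.548 ≤ PN ≤ 1.000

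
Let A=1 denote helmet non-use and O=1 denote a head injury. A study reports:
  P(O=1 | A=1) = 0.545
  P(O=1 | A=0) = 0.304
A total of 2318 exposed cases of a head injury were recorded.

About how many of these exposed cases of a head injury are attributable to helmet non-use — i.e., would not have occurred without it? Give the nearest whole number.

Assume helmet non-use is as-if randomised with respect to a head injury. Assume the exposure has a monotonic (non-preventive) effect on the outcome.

Let p₁ = 0.545, p₀ = 0.304.
PN = (p₁ − p₀)/p₁ = (0.545 − 0.304) / 0.545 ≈ 0.44220.
Attributable cases ≈ PN × (exposed cases) = 0.44220 × 2318 ≈ 1025.02.

about 1025 cases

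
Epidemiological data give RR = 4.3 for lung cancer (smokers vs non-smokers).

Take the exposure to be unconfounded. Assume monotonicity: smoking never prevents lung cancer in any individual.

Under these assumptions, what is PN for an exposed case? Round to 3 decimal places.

PN ≈ 0.767

Under exogeneity and monotonicity, PN = (RR − 1) / RR = 1 − 1/RR.
PN = (4.3 − 1) / 4.3 = 3.3 / 4.3 ≈ 0.7674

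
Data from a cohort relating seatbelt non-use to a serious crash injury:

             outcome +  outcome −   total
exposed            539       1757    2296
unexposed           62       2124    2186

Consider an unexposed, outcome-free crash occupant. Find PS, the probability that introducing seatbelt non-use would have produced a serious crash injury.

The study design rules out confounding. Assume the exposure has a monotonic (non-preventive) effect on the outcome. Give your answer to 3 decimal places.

PS ≈ 0.212

p₁ = P(outcome | exposed) = 539/2296 = 0.23476
p₀ = P(outcome | unexposed) = 62/2186 = 0.028362
Under exogeneity and monotonicity, PS = (p₁ − p₀) / (1 − p₀).
PS = (0.23476 − 0.028362) / (1 − 0.028362) = 0.20639 / 0.97164 ≈ 0.2124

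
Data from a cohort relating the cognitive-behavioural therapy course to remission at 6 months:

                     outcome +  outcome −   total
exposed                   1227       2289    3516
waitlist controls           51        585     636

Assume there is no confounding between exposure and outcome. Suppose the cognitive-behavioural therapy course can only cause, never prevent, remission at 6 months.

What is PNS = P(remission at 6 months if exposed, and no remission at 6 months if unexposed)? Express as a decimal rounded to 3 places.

p₁ = P(outcome | exposed) = 1227/3516 = 0.34898
p₀ = P(outcome | unexposed) = 51/636 = 0.080189
Under exogeneity and monotonicity, PNS = p₁ − p₀.
PNS = 0.34898 − 0.080189 = 0.26879

PNS ≈ 0.269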